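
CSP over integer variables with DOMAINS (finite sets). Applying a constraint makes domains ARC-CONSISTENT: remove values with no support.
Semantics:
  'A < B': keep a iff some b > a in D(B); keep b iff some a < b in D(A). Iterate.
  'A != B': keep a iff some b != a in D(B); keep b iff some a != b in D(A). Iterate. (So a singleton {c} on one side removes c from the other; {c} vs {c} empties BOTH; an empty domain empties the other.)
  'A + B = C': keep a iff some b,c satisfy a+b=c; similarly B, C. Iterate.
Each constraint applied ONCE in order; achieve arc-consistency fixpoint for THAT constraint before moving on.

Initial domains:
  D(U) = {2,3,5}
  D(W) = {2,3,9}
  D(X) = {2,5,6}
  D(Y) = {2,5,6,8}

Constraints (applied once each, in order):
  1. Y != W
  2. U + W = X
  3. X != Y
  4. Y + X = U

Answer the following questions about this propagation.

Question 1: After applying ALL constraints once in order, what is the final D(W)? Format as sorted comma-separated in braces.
Answer: {2,3}

Derivation:
Constraint 1 (Y != W) on D(Y)={2,5,6,8} D(W)={2,3,9}: no change
Constraint 2 (U + W = X) on D(U)={2,3,5} D(W)={2,3,9} D(X)={2,5,6}: U {2,3,5}->{2,3}; W {2,3,9}->{2,3}; X {2,5,6}->{5,6}
Constraint 3 (X != Y) on D(X)={5,6} D(Y)={2,5,6,8}: no change
Constraint 4 (Y + X = U) on D(Y)={2,5,6,8} D(X)={5,6} D(U)={2,3}: Y {2,5,6,8}->{}; X {5,6}->{}; U {2,3}->{}
So after all 4 constraints: D(W) = {2,3}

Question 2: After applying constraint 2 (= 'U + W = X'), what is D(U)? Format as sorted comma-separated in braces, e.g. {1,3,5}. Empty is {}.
Constraint 1 (Y != W) on D(Y)={2,5,6,8} D(W)={2,3,9}: no change
Constraint 2 (U + W = X) on D(U)={2,3,5} D(W)={2,3,9} D(X)={2,5,6}: U {2,3,5}->{2,3}; W {2,3,9}->{2,3}; X {2,5,6}->{5,6}
So after constraint 2: D(U) = {2,3}

Answer: {2,3}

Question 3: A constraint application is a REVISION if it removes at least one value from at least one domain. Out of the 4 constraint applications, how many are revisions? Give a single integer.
Constraint 1 (Y != W) on D(Y)={2,5,6,8} D(W)={2,3,9}: no change => not a revision
Constraint 2 (U + W = X) on D(U)={2,3,5} D(W)={2,3,9} D(X)={2,5,6}: U {2,3,5}->{2,3}; W {2,3,9}->{2,3}; X {2,5,6}->{5,6} => REVISION
Constraint 3 (X != Y) on D(X)={5,6} D(Y)={2,5,6,8}: no change => not a revision
Constraint 4 (Y + X = U) on D(Y)={2,5,6,8} D(X)={5,6} D(U)={2,3}: Y {2,5,6,8}->{}; X {5,6}->{}; U {2,3}->{} => REVISION
Total revisions = 2

Answer: 2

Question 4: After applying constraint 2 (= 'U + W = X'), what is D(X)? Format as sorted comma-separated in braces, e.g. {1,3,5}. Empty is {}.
Answer: {5,6}

Derivation:
Constraint 1 (Y != W) on D(Y)={2,5,6,8} D(W)={2,3,9}: no change
Constraint 2 (U + W = X) on D(U)={2,3,5} D(W)={2,3,9} D(X)={2,5,6}: U {2,3,5}->{2,3}; W {2,3,9}->{2,3}; X {2,5,6}->{5,6}
So after constraint 2: D(X) = {5,6}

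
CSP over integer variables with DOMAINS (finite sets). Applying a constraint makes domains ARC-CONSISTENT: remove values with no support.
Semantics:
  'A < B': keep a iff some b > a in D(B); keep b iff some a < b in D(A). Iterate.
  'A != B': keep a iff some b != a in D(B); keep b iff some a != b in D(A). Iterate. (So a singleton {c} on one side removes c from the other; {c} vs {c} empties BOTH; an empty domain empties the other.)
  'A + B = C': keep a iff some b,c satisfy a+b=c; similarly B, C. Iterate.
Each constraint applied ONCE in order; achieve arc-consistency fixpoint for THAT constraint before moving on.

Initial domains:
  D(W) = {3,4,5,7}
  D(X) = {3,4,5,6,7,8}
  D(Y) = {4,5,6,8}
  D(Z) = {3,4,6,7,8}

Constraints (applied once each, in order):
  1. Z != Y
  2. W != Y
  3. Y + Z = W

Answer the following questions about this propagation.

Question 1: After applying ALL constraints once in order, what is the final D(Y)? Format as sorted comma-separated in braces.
Constraint 1 (Z != Y) on D(Z)={3,4,6,7,8} D(Y)={4,5,6,8}: no change
Constraint 2 (W != Y) on D(W)={3,4,5,7} D(Y)={4,5,6,8}: no change
Constraint 3 (Y + Z = W) on D(Y)={4,5,6,8} D(Z)={3,4,6,7,8} D(W)={3,4,5,7}: Y {4,5,6,8}->{4}; Z {3,4,6,7,8}->{3}; W {3,4,5,7}->{7}
So after all 3 constraints: D(Y) = {4}

Answer: {4}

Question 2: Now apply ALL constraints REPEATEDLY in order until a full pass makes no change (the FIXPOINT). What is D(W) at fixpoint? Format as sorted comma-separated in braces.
pass 0 (initial): D(W)={3,4,5,7}
pass 1: W {3,4,5,7}->{7}; Y {4,5,6,8}->{4}; Z {3,4,6,7,8}->{3}
pass 2: no change
Fixpoint after 2 passes: D(W) = {7}

Answer: {7}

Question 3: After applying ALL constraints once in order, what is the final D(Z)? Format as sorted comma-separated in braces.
Constraint 1 (Z != Y) on D(Z)={3,4,6,7,8} D(Y)={4,5,6,8}: no change
Constraint 2 (W != Y) on D(W)={3,4,5,7} D(Y)={4,5,6,8}: no change
Constraint 3 (Y + Z = W) on D(Y)={4,5,6,8} D(Z)={3,4,6,7,8} D(W)={3,4,5,7}: Y {4,5,6,8}->{4}; Z {3,4,6,7,8}->{3}; W {3,4,5,7}->{7}
So after all 3 constraints: D(Z) = {3}

Answer: {3}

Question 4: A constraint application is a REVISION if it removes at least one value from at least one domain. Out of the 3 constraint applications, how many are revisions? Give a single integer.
Constraint 1 (Z != Y) on D(Z)={3,4,6,7,8} D(Y)={4,5,6,8}: no change => not a revision
Constraint 2 (W != Y) on D(W)={3,4,5,7} D(Y)={4,5,6,8}: no change => not a revision
Constraint 3 (Y + Z = W) on D(Y)={4,5,6,8} D(Z)={3,4,6,7,8} D(W)={3,4,5,7}: Y {4,5,6,8}->{4}; Z {3,4,6,7,8}->{3}; W {3,4,5,7}->{7} => REVISION
Total revisions = 1

Answer: 1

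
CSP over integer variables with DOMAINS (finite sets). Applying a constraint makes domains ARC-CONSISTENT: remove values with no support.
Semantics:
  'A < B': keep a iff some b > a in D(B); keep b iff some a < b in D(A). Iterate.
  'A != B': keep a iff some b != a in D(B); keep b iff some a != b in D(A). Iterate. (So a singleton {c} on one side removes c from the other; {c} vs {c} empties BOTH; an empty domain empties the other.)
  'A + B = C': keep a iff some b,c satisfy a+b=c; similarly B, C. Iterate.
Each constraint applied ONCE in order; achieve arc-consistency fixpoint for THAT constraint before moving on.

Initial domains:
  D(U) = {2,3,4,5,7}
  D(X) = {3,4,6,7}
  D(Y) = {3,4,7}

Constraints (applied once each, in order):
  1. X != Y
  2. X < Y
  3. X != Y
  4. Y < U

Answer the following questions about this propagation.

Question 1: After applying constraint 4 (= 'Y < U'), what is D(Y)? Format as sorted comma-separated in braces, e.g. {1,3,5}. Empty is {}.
Constraint 1 (X != Y) on D(X)={3,4,6,7} D(Y)={3,4,7}: no change
Constraint 2 (X < Y) on D(X)={3,4,6,7} D(Y)={3,4,7}: X {3,4,6,7}->{3,4,6}; Y {3,4,7}->{4,7}
Constraint 3 (X != Y) on D(X)={3,4,6} D(Y)={4,7}: no change
Constraint 4 (Y < U) on D(Y)={4,7} D(U)={2,3,4,5,7}: Y {4,7}->{4}; U {2,3,4,5,7}->{5,7}
So after constraint 4: D(Y) = {4}

Answer: {4}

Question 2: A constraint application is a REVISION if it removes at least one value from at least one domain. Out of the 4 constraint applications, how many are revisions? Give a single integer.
Answer: 2

Derivation:
Constraint 1 (X != Y) on D(X)={3,4,6,7} D(Y)={3,4,7}: no change => not a revision
Constraint 2 (X < Y) on D(X)={3,4,6,7} D(Y)={3,4,7}: X {3,4,6,7}->{3,4,6}; Y {3,4,7}->{4,7} => REVISION
Constraint 3 (X != Y) on D(X)={3,4,6} D(Y)={4,7}: no change => not a revision
Constraint 4 (Y < U) on D(Y)={4,7} D(U)={2,3,4,5,7}: Y {4,7}->{4}; U {2,3,4,5,7}->{5,7} => REVISION
Total revisions = 2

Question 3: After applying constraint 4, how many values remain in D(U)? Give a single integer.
Answer: 2

Derivation:
Constraint 1 (X != Y) on D(X)={3,4,6,7} D(Y)={3,4,7}: no change
Constraint 2 (X < Y) on D(X)={3,4,6,7} D(Y)={3,4,7}: X {3,4,6,7}->{3,4,6}; Y {3,4,7}->{4,7}
Constraint 3 (X != Y) on D(X)={3,4,6} D(Y)={4,7}: no change
Constraint 4 (Y < U) on D(Y)={4,7} D(U)={2,3,4,5,7}: Y {4,7}->{4}; U {2,3,4,5,7}->{5,7}
So after constraint 4: D(U)={5,7}, size = 2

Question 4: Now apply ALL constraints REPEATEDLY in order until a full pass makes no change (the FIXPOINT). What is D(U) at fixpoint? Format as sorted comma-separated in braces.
Answer: {5,7}

Derivation:
pass 0 (initial): D(U)={2,3,4,5,7}
pass 1: U {2,3,4,5,7}->{5,7}; X {3,4,6,7}->{3,4,6}; Y {3,4,7}->{4}
pass 2: X {3,4,6}->{3}
pass 3: no change
Fixpoint after 3 passes: D(U) = {5,7}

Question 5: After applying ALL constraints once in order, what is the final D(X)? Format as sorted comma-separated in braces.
Constraint 1 (X != Y) on D(X)={3,4,6,7} D(Y)={3,4,7}: no change
Constraint 2 (X < Y) on D(X)={3,4,6,7} D(Y)={3,4,7}: X {3,4,6,7}->{3,4,6}; Y {3,4,7}->{4,7}
Constraint 3 (X != Y) on D(X)={3,4,6} D(Y)={4,7}: no change
Constraint 4 (Y < U) on D(Y)={4,7} D(U)={2,3,4,5,7}: Y {4,7}->{4}; U {2,3,4,5,7}->{5,7}
So after all 4 constraints: D(X) = {3,4,6}

Answer: {3,4,6}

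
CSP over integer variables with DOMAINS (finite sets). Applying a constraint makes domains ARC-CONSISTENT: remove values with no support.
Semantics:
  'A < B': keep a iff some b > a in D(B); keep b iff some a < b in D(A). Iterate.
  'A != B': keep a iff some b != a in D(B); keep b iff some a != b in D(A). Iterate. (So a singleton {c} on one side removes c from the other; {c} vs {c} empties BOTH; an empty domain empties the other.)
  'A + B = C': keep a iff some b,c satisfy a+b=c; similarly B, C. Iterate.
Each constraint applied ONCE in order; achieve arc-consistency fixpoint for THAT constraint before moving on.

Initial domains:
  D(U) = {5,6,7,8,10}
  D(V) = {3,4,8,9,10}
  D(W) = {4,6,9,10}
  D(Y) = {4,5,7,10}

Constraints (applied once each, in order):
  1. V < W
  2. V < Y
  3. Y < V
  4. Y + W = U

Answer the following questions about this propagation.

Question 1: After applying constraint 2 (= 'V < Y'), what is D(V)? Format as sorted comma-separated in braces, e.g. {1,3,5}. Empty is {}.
Answer: {3,4,8,9}

Derivation:
Constraint 1 (V < W) on D(V)={3,4,8,9,10} D(W)={4,6,9,10}: V {3,4,8,9,10}->{3,4,8,9}
Constraint 2 (V < Y) on D(V)={3,4,8,9} D(Y)={4,5,7,10}: no change
So after constraint 2: D(V) = {3,4,8,9}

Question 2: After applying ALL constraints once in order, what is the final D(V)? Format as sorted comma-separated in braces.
Answer: {8,9}

Derivation:
Constraint 1 (V < W) on D(V)={3,4,8,9,10} D(W)={4,6,9,10}: V {3,4,8,9,10}->{3,4,8,9}
Constraint 2 (V < Y) on D(V)={3,4,8,9} D(Y)={4,5,7,10}: no change
Constraint 3 (Y < V) on D(Y)={4,5,7,10} D(V)={3,4,8,9}: Y {4,5,7,10}->{4,5,7}; V {3,4,8,9}->{8,9}
Constraint 4 (Y + W = U) on D(Y)={4,5,7} D(W)={4,6,9,10} D(U)={5,6,7,8,10}: Y {4,5,7}->{4}; W {4,6,9,10}->{4,6}; U {5,6,7,8,10}->{8,10}
So after all 4 constraints: D(V) = {8,9}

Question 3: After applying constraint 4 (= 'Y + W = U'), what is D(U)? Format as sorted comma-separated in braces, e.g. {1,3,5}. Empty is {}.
Constraint 1 (V < W) on D(V)={3,4,8,9,10} D(W)={4,6,9,10}: V {3,4,8,9,10}->{3,4,8,9}
Constraint 2 (V < Y) on D(V)={3,4,8,9} D(Y)={4,5,7,10}: no change
Constraint 3 (Y < V) on D(Y)={4,5,7,10} D(V)={3,4,8,9}: Y {4,5,7,10}->{4,5,7}; V {3,4,8,9}->{8,9}
Constraint 4 (Y + W = U) on D(Y)={4,5,7} D(W)={4,6,9,10} D(U)={5,6,7,8,10}: Y {4,5,7}->{4}; W {4,6,9,10}->{4,6}; U {5,6,7,8,10}->{8,10}
So after constraint 4: D(U) = {8,10}

Answer: {8,10}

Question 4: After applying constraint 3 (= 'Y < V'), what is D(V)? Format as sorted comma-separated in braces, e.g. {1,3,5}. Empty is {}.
Answer: {8,9}

Derivation:
Constraint 1 (V < W) on D(V)={3,4,8,9,10} D(W)={4,6,9,10}: V {3,4,8,9,10}->{3,4,8,9}
Constraint 2 (V < Y) on D(V)={3,4,8,9} D(Y)={4,5,7,10}: no change
Constraint 3 (Y < V) on D(Y)={4,5,7,10} D(V)={3,4,8,9}: Y {4,5,7,10}->{4,5,7}; V {3,4,8,9}->{8,9}
So after constraint 3: D(V) = {8,9}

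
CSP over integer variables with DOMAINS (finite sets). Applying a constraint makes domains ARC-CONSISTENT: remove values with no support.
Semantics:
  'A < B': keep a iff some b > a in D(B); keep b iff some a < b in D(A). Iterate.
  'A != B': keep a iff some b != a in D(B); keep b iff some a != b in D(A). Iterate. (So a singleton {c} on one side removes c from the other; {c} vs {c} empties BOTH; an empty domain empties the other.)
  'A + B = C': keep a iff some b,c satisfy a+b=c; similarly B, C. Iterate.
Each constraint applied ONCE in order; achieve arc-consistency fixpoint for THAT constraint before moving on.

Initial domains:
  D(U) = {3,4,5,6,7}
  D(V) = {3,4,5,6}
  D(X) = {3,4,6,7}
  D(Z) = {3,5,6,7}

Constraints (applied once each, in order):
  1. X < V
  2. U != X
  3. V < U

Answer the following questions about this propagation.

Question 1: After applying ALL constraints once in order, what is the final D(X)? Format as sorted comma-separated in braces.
Constraint 1 (X < V) on D(X)={3,4,6,7} D(V)={3,4,5,6}: X {3,4,6,7}->{3,4}; V {3,4,5,6}->{4,5,6}
Constraint 2 (U != X) on D(U)={3,4,5,6,7} D(X)={3,4}: no change
Constraint 3 (V < U) on D(V)={4,5,6} D(U)={3,4,5,6,7}: U {3,4,5,6,7}->{5,6,7}
So after all 3 constraints: D(X) = {3,4}

Answer: {3,4}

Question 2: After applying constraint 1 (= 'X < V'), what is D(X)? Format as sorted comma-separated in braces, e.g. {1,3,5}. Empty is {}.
Constraint 1 (X < V) on D(X)={3,4,6,7} D(V)={3,4,5,6}: X {3,4,6,7}->{3,4}; V {3,4,5,6}->{4,5,6}
So after constraint 1: D(X) = {3,4}

Answer: {3,4}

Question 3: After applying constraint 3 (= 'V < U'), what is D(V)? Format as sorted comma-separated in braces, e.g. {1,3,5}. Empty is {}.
Constraint 1 (X < V) on D(X)={3,4,6,7} D(V)={3,4,5,6}: X {3,4,6,7}->{3,4}; V {3,4,5,6}->{4,5,6}
Constraint 2 (U != X) on D(U)={3,4,5,6,7} D(X)={3,4}: no change
Constraint 3 (V < U) on D(V)={4,5,6} D(U)={3,4,5,6,7}: U {3,4,5,6,7}->{5,6,7}
So after constraint 3: D(V) = {4,5,6}

Answer: {4,5,6}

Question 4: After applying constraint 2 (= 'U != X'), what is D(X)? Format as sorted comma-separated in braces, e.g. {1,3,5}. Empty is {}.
Answer: {3,4}

Derivation:
Constraint 1 (X < V) on D(X)={3,4,6,7} D(V)={3,4,5,6}: X {3,4,6,7}->{3,4}; V {3,4,5,6}->{4,5,6}
Constraint 2 (U != X) on D(U)={3,4,5,6,7} D(X)={3,4}: no change
So after constraint 2: D(X) = {3,4}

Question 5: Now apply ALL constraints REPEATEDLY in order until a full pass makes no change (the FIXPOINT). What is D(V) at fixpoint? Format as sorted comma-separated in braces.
pass 0 (initial): D(V)={3,4,5,6}
pass 1: U {3,4,5,6,7}->{5,6,7}; V {3,4,5,6}->{4,5,6}; X {3,4,6,7}->{3,4}
pass 2: no change
Fixpoint after 2 passes: D(V) = {4,5,6}

Answer: {4,5,6}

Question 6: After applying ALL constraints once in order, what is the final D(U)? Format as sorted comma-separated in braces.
Answer: {5,6,7}

Derivation:
Constraint 1 (X < V) on D(X)={3,4,6,7} D(V)={3,4,5,6}: X {3,4,6,7}->{3,4}; V {3,4,5,6}->{4,5,6}
Constraint 2 (U != X) on D(U)={3,4,5,6,7} D(X)={3,4}: no change
Constraint 3 (V < U) on D(V)={4,5,6} D(U)={3,4,5,6,7}: U {3,4,5,6,7}->{5,6,7}
So after all 3 constraints: D(U) = {5,6,7}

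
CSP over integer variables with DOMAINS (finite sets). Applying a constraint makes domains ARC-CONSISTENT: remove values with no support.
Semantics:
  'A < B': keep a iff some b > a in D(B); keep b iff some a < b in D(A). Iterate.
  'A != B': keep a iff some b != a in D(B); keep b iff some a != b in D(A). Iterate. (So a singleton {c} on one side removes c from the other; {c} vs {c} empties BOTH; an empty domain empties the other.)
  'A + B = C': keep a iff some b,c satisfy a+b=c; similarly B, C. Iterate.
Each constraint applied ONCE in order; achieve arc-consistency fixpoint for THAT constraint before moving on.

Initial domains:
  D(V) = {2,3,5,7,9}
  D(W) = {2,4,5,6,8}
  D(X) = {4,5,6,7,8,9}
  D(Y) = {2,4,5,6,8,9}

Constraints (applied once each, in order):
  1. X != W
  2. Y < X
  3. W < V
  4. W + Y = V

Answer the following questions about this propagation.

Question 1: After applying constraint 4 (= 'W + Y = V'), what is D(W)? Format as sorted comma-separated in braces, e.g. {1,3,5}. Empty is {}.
Constraint 1 (X != W) on D(X)={4,5,6,7,8,9} D(W)={2,4,5,6,8}: no change
Constraint 2 (Y < X) on D(Y)={2,4,5,6,8,9} D(X)={4,5,6,7,8,9}: Y {2,4,5,6,8,9}->{2,4,5,6,8}
Constraint 3 (W < V) on D(W)={2,4,5,6,8} D(V)={2,3,5,7,9}: V {2,3,5,7,9}->{3,5,7,9}
Constraint 4 (W + Y = V) on D(W)={2,4,5,6,8} D(Y)={2,4,5,6,8} D(V)={3,5,7,9}: W {2,4,5,6,8}->{2,4,5}; Y {2,4,5,6,8}->{2,4,5}; V {3,5,7,9}->{7,9}
So after constraint 4: D(W) = {2,4,5}

Answer: {2,4,5}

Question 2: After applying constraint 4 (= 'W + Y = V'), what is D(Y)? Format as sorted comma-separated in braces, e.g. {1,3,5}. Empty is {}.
Answer: {2,4,5}

Derivation:
Constraint 1 (X != W) on D(X)={4,5,6,7,8,9} D(W)={2,4,5,6,8}: no change
Constraint 2 (Y < X) on D(Y)={2,4,5,6,8,9} D(X)={4,5,6,7,8,9}: Y {2,4,5,6,8,9}->{2,4,5,6,8}
Constraint 3 (W < V) on D(W)={2,4,5,6,8} D(V)={2,3,5,7,9}: V {2,3,5,7,9}->{3,5,7,9}
Constraint 4 (W + Y = V) on D(W)={2,4,5,6,8} D(Y)={2,4,5,6,8} D(V)={3,5,7,9}: W {2,4,5,6,8}->{2,4,5}; Y {2,4,5,6,8}->{2,4,5}; V {3,5,7,9}->{7,9}
So after constraint 4: D(Y) = {2,4,5}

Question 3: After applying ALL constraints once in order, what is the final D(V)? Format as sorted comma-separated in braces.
Constraint 1 (X != W) on D(X)={4,5,6,7,8,9} D(W)={2,4,5,6,8}: no change
Constraint 2 (Y < X) on D(Y)={2,4,5,6,8,9} D(X)={4,5,6,7,8,9}: Y {2,4,5,6,8,9}->{2,4,5,6,8}
Constraint 3 (W < V) on D(W)={2,4,5,6,8} D(V)={2,3,5,7,9}: V {2,3,5,7,9}->{3,5,7,9}
Constraint 4 (W + Y = V) on D(W)={2,4,5,6,8} D(Y)={2,4,5,6,8} D(V)={3,5,7,9}: W {2,4,5,6,8}->{2,4,5}; Y {2,4,5,6,8}->{2,4,5}; V {3,5,7,9}->{7,9}
So after all 4 constraints: D(V) = {7,9}

Answer: {7,9}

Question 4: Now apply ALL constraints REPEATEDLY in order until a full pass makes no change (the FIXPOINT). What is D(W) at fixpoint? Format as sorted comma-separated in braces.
pass 0 (initial): D(W)={2,4,5,6,8}
pass 1: V {2,3,5,7,9}->{7,9}; W {2,4,5,6,8}->{2,4,5}; Y {2,4,5,6,8,9}->{2,4,5}
pass 2: no change
Fixpoint after 2 passes: D(W) = {2,4,5}

Answer: {2,4,5}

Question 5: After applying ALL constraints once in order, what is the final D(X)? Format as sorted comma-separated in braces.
Answer: {4,5,6,7,8,9}

Derivation:
Constraint 1 (X != W) on D(X)={4,5,6,7,8,9} D(W)={2,4,5,6,8}: no change
Constraint 2 (Y < X) on D(Y)={2,4,5,6,8,9} D(X)={4,5,6,7,8,9}: Y {2,4,5,6,8,9}->{2,4,5,6,8}
Constraint 3 (W < V) on D(W)={2,4,5,6,8} D(V)={2,3,5,7,9}: V {2,3,5,7,9}->{3,5,7,9}
Constraint 4 (W + Y = V) on D(W)={2,4,5,6,8} D(Y)={2,4,5,6,8} D(V)={3,5,7,9}: W {2,4,5,6,8}->{2,4,5}; Y {2,4,5,6,8}->{2,4,5}; V {3,5,7,9}->{7,9}
So after all 4 constraints: D(X) = {4,5,6,7,8,9}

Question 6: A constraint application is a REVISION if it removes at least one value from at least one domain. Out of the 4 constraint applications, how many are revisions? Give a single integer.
Answer: 3

Derivation:
Constraint 1 (X != W) on D(X)={4,5,6,7,8,9} D(W)={2,4,5,6,8}: no change => not a revision
Constraint 2 (Y < X) on D(Y)={2,4,5,6,8,9} D(X)={4,5,6,7,8,9}: Y {2,4,5,6,8,9}->{2,4,5,6,8} => REVISION
Constraint 3 (W < V) on D(W)={2,4,5,6,8} D(V)={2,3,5,7,9}: V {2,3,5,7,9}->{3,5,7,9} => REVISION
Constraint 4 (W + Y = V) on D(W)={2,4,5,6,8} D(Y)={2,4,5,6,8} D(V)={3,5,7,9}: W {2,4,5,6,8}->{2,4,5}; Y {2,4,5,6,8}->{2,4,5}; V {3,5,7,9}->{7,9} => REVISION
Total revisions = 3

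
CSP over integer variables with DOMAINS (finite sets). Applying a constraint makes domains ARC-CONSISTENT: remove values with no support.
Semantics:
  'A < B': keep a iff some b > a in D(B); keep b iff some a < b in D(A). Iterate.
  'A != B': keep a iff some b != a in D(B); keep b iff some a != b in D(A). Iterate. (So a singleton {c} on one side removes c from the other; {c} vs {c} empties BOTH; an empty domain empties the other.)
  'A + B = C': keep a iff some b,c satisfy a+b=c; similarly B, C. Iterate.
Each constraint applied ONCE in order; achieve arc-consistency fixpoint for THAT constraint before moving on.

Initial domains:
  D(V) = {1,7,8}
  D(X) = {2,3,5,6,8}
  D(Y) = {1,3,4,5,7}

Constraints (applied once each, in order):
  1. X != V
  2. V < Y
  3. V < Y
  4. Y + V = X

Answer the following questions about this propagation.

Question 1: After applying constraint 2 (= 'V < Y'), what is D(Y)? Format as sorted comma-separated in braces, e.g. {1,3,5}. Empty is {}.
Constraint 1 (X != V) on D(X)={2,3,5,6,8} D(V)={1,7,8}: no change
Constraint 2 (V < Y) on D(V)={1,7,8} D(Y)={1,3,4,5,7}: V {1,7,8}->{1}; Y {1,3,4,5,7}->{3,4,5,7}
So after constraint 2: D(Y) = {3,4,5,7}

Answer: {3,4,5,7}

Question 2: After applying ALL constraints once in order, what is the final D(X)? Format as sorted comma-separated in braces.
Constraint 1 (X != V) on D(X)={2,3,5,6,8} D(V)={1,7,8}: no change
Constraint 2 (V < Y) on D(V)={1,7,8} D(Y)={1,3,4,5,7}: V {1,7,8}->{1}; Y {1,3,4,5,7}->{3,4,5,7}
Constraint 3 (V < Y) on D(V)={1} D(Y)={3,4,5,7}: no change
Constraint 4 (Y + V = X) on D(Y)={3,4,5,7} D(V)={1} D(X)={2,3,5,6,8}: Y {3,4,5,7}->{4,5,7}; X {2,3,5,6,8}->{5,6,8}
So after all 4 constraints: D(X) = {5,6,8}

Answer: {5,6,8}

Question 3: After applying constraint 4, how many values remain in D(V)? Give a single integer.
Constraint 1 (X != V) on D(X)={2,3,5,6,8} D(V)={1,7,8}: no change
Constraint 2 (V < Y) on D(V)={1,7,8} D(Y)={1,3,4,5,7}: V {1,7,8}->{1}; Y {1,3,4,5,7}->{3,4,5,7}
Constraint 3 (V < Y) on D(V)={1} D(Y)={3,4,5,7}: no change
Constraint 4 (Y + V = X) on D(Y)={3,4,5,7} D(V)={1} D(X)={2,3,5,6,8}: Y {3,4,5,7}->{4,5,7}; X {2,3,5,6,8}->{5,6,8}
So after constraint 4: D(V)={1}, size = 1

Answer: 1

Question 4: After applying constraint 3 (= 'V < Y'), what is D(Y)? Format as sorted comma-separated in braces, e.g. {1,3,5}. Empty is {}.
Answer: {3,4,5,7}

Derivation:
Constraint 1 (X != V) on D(X)={2,3,5,6,8} D(V)={1,7,8}: no change
Constraint 2 (V < Y) on D(V)={1,7,8} D(Y)={1,3,4,5,7}: V {1,7,8}->{1}; Y {1,3,4,5,7}->{3,4,5,7}
Constraint 3 (V < Y) on D(V)={1} D(Y)={3,4,5,7}: no change
So after constraint 3: D(Y) = {3,4,5,7}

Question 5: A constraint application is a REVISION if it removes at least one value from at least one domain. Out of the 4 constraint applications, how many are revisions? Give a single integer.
Constraint 1 (X != V) on D(X)={2,3,5,6,8} D(V)={1,7,8}: no change => not a revision
Constraint 2 (V < Y) on D(V)={1,7,8} D(Y)={1,3,4,5,7}: V {1,7,8}->{1}; Y {1,3,4,5,7}->{3,4,5,7} => REVISION
Constraint 3 (V < Y) on D(V)={1} D(Y)={3,4,5,7}: no change => not a revision
Constraint 4 (Y + V = X) on D(Y)={3,4,5,7} D(V)={1} D(X)={2,3,5,6,8}: Y {3,4,5,7}->{4,5,7}; X {2,3,5,6,8}->{5,6,8} => REVISION
Total revisions = 2

Answer: 2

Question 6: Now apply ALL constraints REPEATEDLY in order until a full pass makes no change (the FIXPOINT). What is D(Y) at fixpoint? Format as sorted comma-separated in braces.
Answer: {4,5,7}

Derivation:
pass 0 (initial): D(Y)={1,3,4,5,7}
pass 1: V {1,7,8}->{1}; X {2,3,5,6,8}->{5,6,8}; Y {1,3,4,5,7}->{4,5,7}
pass 2: no change
Fixpoint after 2 passes: D(Y) = {4,5,7}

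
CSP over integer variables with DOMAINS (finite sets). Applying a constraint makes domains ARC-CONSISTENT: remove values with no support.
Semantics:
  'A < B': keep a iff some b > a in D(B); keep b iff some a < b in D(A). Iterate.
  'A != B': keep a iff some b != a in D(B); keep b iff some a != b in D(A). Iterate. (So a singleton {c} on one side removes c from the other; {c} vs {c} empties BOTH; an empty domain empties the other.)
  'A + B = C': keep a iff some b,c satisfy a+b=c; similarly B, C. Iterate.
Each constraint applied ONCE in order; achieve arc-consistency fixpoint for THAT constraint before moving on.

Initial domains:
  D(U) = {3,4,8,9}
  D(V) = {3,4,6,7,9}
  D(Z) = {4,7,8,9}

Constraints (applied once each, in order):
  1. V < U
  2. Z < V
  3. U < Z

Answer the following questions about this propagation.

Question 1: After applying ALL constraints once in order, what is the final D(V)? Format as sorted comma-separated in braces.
Constraint 1 (V < U) on D(V)={3,4,6,7,9} D(U)={3,4,8,9}: V {3,4,6,7,9}->{3,4,6,7}; U {3,4,8,9}->{4,8,9}
Constraint 2 (Z < V) on D(Z)={4,7,8,9} D(V)={3,4,6,7}: Z {4,7,8,9}->{4}; V {3,4,6,7}->{6,7}
Constraint 3 (U < Z) on D(U)={4,8,9} D(Z)={4}: U {4,8,9}->{}; Z {4}->{}
So after all 3 constraints: D(V) = {6,7}

Answer: {6,7}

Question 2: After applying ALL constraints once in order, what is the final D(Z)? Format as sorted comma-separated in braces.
Answer: {}

Derivation:
Constraint 1 (V < U) on D(V)={3,4,6,7,9} D(U)={3,4,8,9}: V {3,4,6,7,9}->{3,4,6,7}; U {3,4,8,9}->{4,8,9}
Constraint 2 (Z < V) on D(Z)={4,7,8,9} D(V)={3,4,6,7}: Z {4,7,8,9}->{4}; V {3,4,6,7}->{6,7}
Constraint 3 (U < Z) on D(U)={4,8,9} D(Z)={4}: U {4,8,9}->{}; Z {4}->{}
So after all 3 constraints: D(Z) = {}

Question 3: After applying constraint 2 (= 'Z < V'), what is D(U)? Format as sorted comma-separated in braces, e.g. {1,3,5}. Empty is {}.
Constraint 1 (V < U) on D(V)={3,4,6,7,9} D(U)={3,4,8,9}: V {3,4,6,7,9}->{3,4,6,7}; U {3,4,8,9}->{4,8,9}
Constraint 2 (Z < V) on D(Z)={4,7,8,9} D(V)={3,4,6,7}: Z {4,7,8,9}->{4}; V {3,4,6,7}->{6,7}
So after constraint 2: D(U) = {4,8,9}

Answer: {4,8,9}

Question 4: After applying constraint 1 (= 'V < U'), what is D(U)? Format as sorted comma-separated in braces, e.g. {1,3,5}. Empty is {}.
Constraint 1 (V < U) on D(V)={3,4,6,7,9} D(U)={3,4,8,9}: V {3,4,6,7,9}->{3,4,6,7}; U {3,4,8,9}->{4,8,9}
So after constraint 1: D(U) = {4,8,9}

Answer: {4,8,9}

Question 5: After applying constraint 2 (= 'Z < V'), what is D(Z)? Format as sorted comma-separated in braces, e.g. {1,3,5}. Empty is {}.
Constraint 1 (V < U) on D(V)={3,4,6,7,9} D(U)={3,4,8,9}: V {3,4,6,7,9}->{3,4,6,7}; U {3,4,8,9}->{4,8,9}
Constraint 2 (Z < V) on D(Z)={4,7,8,9} D(V)={3,4,6,7}: Z {4,7,8,9}->{4}; V {3,4,6,7}->{6,7}
So after constraint 2: D(Z) = {4}

Answer: {4}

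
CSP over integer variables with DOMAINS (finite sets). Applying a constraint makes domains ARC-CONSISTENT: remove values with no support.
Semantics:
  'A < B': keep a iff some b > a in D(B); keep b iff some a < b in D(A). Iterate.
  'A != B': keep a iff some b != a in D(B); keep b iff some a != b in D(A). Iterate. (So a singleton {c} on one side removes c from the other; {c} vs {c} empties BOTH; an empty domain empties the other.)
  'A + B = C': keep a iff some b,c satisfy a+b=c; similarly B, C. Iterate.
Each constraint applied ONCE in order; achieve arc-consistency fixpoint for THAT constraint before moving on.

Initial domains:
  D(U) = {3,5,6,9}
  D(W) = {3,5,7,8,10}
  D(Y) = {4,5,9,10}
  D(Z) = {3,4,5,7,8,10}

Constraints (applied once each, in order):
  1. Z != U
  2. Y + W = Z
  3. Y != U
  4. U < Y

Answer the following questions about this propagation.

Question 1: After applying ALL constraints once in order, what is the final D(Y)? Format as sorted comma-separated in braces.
Answer: {4,5}

Derivation:
Constraint 1 (Z != U) on D(Z)={3,4,5,7,8,10} D(U)={3,5,6,9}: no change
Constraint 2 (Y + W = Z) on D(Y)={4,5,9,10} D(W)={3,5,7,8,10} D(Z)={3,4,5,7,8,10}: Y {4,5,9,10}->{4,5}; W {3,5,7,8,10}->{3,5}; Z {3,4,5,7,8,10}->{7,8,10}
Constraint 3 (Y != U) on D(Y)={4,5} D(U)={3,5,6,9}: no change
Constraint 4 (U < Y) on D(U)={3,5,6,9} D(Y)={4,5}: U {3,5,6,9}->{3}
So after all 4 constraints: D(Y) = {4,5}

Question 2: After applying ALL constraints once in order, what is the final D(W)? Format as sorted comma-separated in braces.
Constraint 1 (Z != U) on D(Z)={3,4,5,7,8,10} D(U)={3,5,6,9}: no change
Constraint 2 (Y + W = Z) on D(Y)={4,5,9,10} D(W)={3,5,7,8,10} D(Z)={3,4,5,7,8,10}: Y {4,5,9,10}->{4,5}; W {3,5,7,8,10}->{3,5}; Z {3,4,5,7,8,10}->{7,8,10}
Constraint 3 (Y != U) on D(Y)={4,5} D(U)={3,5,6,9}: no change
Constraint 4 (U < Y) on D(U)={3,5,6,9} D(Y)={4,5}: U {3,5,6,9}->{3}
So after all 4 constraints: D(W) = {3,5}

Answer: {3,5}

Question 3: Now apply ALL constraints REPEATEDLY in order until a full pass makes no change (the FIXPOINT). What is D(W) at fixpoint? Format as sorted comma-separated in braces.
pass 0 (initial): D(W)={3,5,7,8,10}
pass 1: U {3,5,6,9}->{3}; W {3,5,7,8,10}->{3,5}; Y {4,5,9,10}->{4,5}; Z {3,4,5,7,8,10}->{7,8,10}
pass 2: no change
Fixpoint after 2 passes: D(W) = {3,5}

Answer: {3,5}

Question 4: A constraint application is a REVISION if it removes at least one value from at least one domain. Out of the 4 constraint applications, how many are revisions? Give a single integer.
Constraint 1 (Z != U) on D(Z)={3,4,5,7,8,10} D(U)={3,5,6,9}: no change => not a revision
Constraint 2 (Y + W = Z) on D(Y)={4,5,9,10} D(W)={3,5,7,8,10} D(Z)={3,4,5,7,8,10}: Y {4,5,9,10}->{4,5}; W {3,5,7,8,10}->{3,5}; Z {3,4,5,7,8,10}->{7,8,10} => REVISION
Constraint 3 (Y != U) on D(Y)={4,5} D(U)={3,5,6,9}: no change => not a revision
Constraint 4 (U < Y) on D(U)={3,5,6,9} D(Y)={4,5}: U {3,5,6,9}->{3} => REVISION
Total revisions = 2

Answer: 2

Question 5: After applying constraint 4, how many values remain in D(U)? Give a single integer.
Answer: 1

Derivation:
Constraint 1 (Z != U) on D(Z)={3,4,5,7,8,10} D(U)={3,5,6,9}: no change
Constraint 2 (Y + W = Z) on D(Y)={4,5,9,10} D(W)={3,5,7,8,10} D(Z)={3,4,5,7,8,10}: Y {4,5,9,10}->{4,5}; W {3,5,7,8,10}->{3,5}; Z {3,4,5,7,8,10}->{7,8,10}
Constraint 3 (Y != U) on D(Y)={4,5} D(U)={3,5,6,9}: no change
Constraint 4 (U < Y) on D(U)={3,5,6,9} D(Y)={4,5}: U {3,5,6,9}->{3}
So after constraint 4: D(U)={3}, size = 1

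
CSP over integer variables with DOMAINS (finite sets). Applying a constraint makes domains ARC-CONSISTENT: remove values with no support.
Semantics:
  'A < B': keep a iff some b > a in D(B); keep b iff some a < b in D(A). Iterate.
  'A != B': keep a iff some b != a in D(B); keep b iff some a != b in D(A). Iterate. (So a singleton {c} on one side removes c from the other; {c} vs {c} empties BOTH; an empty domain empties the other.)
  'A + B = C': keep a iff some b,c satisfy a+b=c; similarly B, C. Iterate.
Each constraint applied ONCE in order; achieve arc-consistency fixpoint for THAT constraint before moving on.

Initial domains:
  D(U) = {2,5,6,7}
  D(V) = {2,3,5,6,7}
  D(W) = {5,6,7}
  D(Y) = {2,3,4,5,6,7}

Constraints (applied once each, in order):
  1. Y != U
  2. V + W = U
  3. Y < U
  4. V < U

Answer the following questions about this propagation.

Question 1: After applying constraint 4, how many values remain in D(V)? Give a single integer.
Answer: 1

Derivation:
Constraint 1 (Y != U) on D(Y)={2,3,4,5,6,7} D(U)={2,5,6,7}: no change
Constraint 2 (V + W = U) on D(V)={2,3,5,6,7} D(W)={5,6,7} D(U)={2,5,6,7}: V {2,3,5,6,7}->{2}; W {5,6,7}->{5}; U {2,5,6,7}->{7}
Constraint 3 (Y < U) on D(Y)={2,3,4,5,6,7} D(U)={7}: Y {2,3,4,5,6,7}->{2,3,4,5,6}
Constraint 4 (V < U) on D(V)={2} D(U)={7}: no change
So after constraint 4: D(V)={2}, size = 1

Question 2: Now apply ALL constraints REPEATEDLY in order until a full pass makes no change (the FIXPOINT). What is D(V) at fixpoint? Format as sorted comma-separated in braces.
pass 0 (initial): D(V)={2,3,5,6,7}
pass 1: U {2,5,6,7}->{7}; V {2,3,5,6,7}->{2}; W {5,6,7}->{5}; Y {2,3,4,5,6,7}->{2,3,4,5,6}
pass 2: no change
Fixpoint after 2 passes: D(V) = {2}

Answer: {2}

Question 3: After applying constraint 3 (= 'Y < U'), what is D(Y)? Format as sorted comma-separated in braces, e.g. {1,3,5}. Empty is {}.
Answer: {2,3,4,5,6}

Derivation:
Constraint 1 (Y != U) on D(Y)={2,3,4,5,6,7} D(U)={2,5,6,7}: no change
Constraint 2 (V + W = U) on D(V)={2,3,5,6,7} D(W)={5,6,7} D(U)={2,5,6,7}: V {2,3,5,6,7}->{2}; W {5,6,7}->{5}; U {2,5,6,7}->{7}
Constraint 3 (Y < U) on D(Y)={2,3,4,5,6,7} D(U)={7}: Y {2,3,4,5,6,7}->{2,3,4,5,6}
So after constraint 3: D(Y) = {2,3,4,5,6}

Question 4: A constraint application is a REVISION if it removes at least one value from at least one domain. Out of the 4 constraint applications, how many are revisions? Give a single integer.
Constraint 1 (Y != U) on D(Y)={2,3,4,5,6,7} D(U)={2,5,6,7}: no change => not a revision
Constraint 2 (V + W = U) on D(V)={2,3,5,6,7} D(W)={5,6,7} D(U)={2,5,6,7}: V {2,3,5,6,7}->{2}; W {5,6,7}->{5}; U {2,5,6,7}->{7} => REVISION
Constraint 3 (Y < U) on D(Y)={2,3,4,5,6,7} D(U)={7}: Y {2,3,4,5,6,7}->{2,3,4,5,6} => REVISION
Constraint 4 (V < U) on D(V)={2} D(U)={7}: no change => not a revision
Total revisions = 2

Answer: 2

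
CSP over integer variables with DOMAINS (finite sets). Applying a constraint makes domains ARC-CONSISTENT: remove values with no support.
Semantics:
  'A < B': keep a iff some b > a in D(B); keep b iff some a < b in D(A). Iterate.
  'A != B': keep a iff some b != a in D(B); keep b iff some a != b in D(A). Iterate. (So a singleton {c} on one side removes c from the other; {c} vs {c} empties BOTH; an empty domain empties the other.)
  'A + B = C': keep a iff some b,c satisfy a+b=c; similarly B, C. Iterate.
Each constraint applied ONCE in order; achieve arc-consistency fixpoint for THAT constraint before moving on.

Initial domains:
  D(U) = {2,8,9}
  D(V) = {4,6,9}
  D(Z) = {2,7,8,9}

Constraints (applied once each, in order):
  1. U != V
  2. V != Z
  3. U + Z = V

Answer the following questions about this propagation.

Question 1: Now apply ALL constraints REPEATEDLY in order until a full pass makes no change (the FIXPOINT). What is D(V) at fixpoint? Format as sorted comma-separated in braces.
Answer: {4,9}

Derivation:
pass 0 (initial): D(V)={4,6,9}
pass 1: U {2,8,9}->{2}; V {4,6,9}->{4,9}; Z {2,7,8,9}->{2,7}
pass 2: no change
Fixpoint after 2 passes: D(V) = {4,9}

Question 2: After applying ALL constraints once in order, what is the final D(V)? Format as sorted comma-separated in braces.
Constraint 1 (U != V) on D(U)={2,8,9} D(V)={4,6,9}: no change
Constraint 2 (V != Z) on D(V)={4,6,9} D(Z)={2,7,8,9}: no change
Constraint 3 (U + Z = V) on D(U)={2,8,9} D(Z)={2,7,8,9} D(V)={4,6,9}: U {2,8,9}->{2}; Z {2,7,8,9}->{2,7}; V {4,6,9}->{4,9}
So after all 3 constraints: D(V) = {4,9}

Answer: {4,9}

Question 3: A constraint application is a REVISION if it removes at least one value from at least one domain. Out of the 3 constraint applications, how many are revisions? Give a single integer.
Constraint 1 (U != V) on D(U)={2,8,9} D(V)={4,6,9}: no change => not a revision
Constraint 2 (V != Z) on D(V)={4,6,9} D(Z)={2,7,8,9}: no change => not a revision
Constraint 3 (U + Z = V) on D(U)={2,8,9} D(Z)={2,7,8,9} D(V)={4,6,9}: U {2,8,9}->{2}; Z {2,7,8,9}->{2,7}; V {4,6,9}->{4,9} => REVISION
Total revisions = 1

Answer: 1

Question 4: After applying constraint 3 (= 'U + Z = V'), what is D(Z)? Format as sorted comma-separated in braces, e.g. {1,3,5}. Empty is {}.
Constraint 1 (U != V) on D(U)={2,8,9} D(V)={4,6,9}: no change
Constraint 2 (V != Z) on D(V)={4,6,9} D(Z)={2,7,8,9}: no change
Constraint 3 (U + Z = V) on D(U)={2,8,9} D(Z)={2,7,8,9} D(V)={4,6,9}: U {2,8,9}->{2}; Z {2,7,8,9}->{2,7}; V {4,6,9}->{4,9}
So after constraint 3: D(Z) = {2,7}

Answer: {2,7}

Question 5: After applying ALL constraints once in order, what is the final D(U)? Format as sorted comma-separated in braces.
Constraint 1 (U != V) on D(U)={2,8,9} D(V)={4,6,9}: no change
Constraint 2 (V != Z) on D(V)={4,6,9} D(Z)={2,7,8,9}: no change
Constraint 3 (U + Z = V) on D(U)={2,8,9} D(Z)={2,7,8,9} D(V)={4,6,9}: U {2,8,9}->{2}; Z {2,7,8,9}->{2,7}; V {4,6,9}->{4,9}
So after all 3 constraints: D(U) = {2}

Answer: {2}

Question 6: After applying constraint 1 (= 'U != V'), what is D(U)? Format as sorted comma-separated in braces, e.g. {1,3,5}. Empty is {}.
Answer: {2,8,9}

Derivation:
Constraint 1 (U != V) on D(U)={2,8,9} D(V)={4,6,9}: no change
So after constraint 1: D(U) = {2,8,9}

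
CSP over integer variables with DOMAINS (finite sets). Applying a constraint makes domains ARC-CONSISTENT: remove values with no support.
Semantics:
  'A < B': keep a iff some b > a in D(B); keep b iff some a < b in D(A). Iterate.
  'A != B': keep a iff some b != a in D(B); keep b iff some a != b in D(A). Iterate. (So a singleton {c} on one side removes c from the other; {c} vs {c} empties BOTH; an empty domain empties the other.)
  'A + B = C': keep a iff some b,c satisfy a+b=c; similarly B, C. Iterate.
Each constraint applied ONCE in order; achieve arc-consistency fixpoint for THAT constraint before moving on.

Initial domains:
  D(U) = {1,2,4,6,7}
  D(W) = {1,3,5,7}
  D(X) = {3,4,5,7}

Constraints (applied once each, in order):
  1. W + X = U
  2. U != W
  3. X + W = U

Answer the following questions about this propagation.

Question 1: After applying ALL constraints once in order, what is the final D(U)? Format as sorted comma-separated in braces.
Answer: {4,6,7}

Derivation:
Constraint 1 (W + X = U) on D(W)={1,3,5,7} D(X)={3,4,5,7} D(U)={1,2,4,6,7}: W {1,3,5,7}->{1,3}; X {3,4,5,7}->{3,4,5}; U {1,2,4,6,7}->{4,6,7}
Constraint 2 (U != W) on D(U)={4,6,7} D(W)={1,3}: no change
Constraint 3 (X + W = U) on D(X)={3,4,5} D(W)={1,3} D(U)={4,6,7}: no change
So after all 3 constraints: D(U) = {4,6,7}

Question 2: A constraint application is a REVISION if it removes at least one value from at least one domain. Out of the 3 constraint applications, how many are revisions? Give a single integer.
Answer: 1

Derivation:
Constraint 1 (W + X = U) on D(W)={1,3,5,7} D(X)={3,4,5,7} D(U)={1,2,4,6,7}: W {1,3,5,7}->{1,3}; X {3,4,5,7}->{3,4,5}; U {1,2,4,6,7}->{4,6,7} => REVISION
Constraint 2 (U != W) on D(U)={4,6,7} D(W)={1,3}: no change => not a revision
Constraint 3 (X + W = U) on D(X)={3,4,5} D(W)={1,3} D(U)={4,6,7}: no change => not a revision
Total revisions = 1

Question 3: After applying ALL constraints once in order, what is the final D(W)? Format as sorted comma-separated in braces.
Constraint 1 (W + X = U) on D(W)={1,3,5,7} D(X)={3,4,5,7} D(U)={1,2,4,6,7}: W {1,3,5,7}->{1,3}; X {3,4,5,7}->{3,4,5}; U {1,2,4,6,7}->{4,6,7}
Constraint 2 (U != W) on D(U)={4,6,7} D(W)={1,3}: no change
Constraint 3 (X + W = U) on D(X)={3,4,5} D(W)={1,3} D(U)={4,6,7}: no change
So after all 3 constraints: D(W) = {1,3}

Answer: {1,3}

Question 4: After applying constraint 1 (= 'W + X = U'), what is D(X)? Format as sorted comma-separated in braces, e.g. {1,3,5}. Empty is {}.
Answer: {3,4,5}

Derivation:
Constraint 1 (W + X = U) on D(W)={1,3,5,7} D(X)={3,4,5,7} D(U)={1,2,4,6,7}: W {1,3,5,7}->{1,3}; X {3,4,5,7}->{3,4,5}; U {1,2,4,6,7}->{4,6,7}
So after constraint 1: D(X) = {3,4,5}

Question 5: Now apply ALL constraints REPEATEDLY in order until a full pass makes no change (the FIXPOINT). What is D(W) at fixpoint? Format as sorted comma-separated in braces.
Answer: {1,3}

Derivation:
pass 0 (initial): D(W)={1,3,5,7}
pass 1: U {1,2,4,6,7}->{4,6,7}; W {1,3,5,7}->{1,3}; X {3,4,5,7}->{3,4,5}
pass 2: no change
Fixpoint after 2 passes: D(W) = {1,3}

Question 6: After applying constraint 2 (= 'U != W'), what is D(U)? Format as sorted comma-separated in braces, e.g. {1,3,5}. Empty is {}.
Constraint 1 (W + X = U) on D(W)={1,3,5,7} D(X)={3,4,5,7} D(U)={1,2,4,6,7}: W {1,3,5,7}->{1,3}; X {3,4,5,7}->{3,4,5}; U {1,2,4,6,7}->{4,6,7}
Constraint 2 (U != W) on D(U)={4,6,7} D(W)={1,3}: no change
So after constraint 2: D(U) = {4,6,7}

Answer: {4,6,7}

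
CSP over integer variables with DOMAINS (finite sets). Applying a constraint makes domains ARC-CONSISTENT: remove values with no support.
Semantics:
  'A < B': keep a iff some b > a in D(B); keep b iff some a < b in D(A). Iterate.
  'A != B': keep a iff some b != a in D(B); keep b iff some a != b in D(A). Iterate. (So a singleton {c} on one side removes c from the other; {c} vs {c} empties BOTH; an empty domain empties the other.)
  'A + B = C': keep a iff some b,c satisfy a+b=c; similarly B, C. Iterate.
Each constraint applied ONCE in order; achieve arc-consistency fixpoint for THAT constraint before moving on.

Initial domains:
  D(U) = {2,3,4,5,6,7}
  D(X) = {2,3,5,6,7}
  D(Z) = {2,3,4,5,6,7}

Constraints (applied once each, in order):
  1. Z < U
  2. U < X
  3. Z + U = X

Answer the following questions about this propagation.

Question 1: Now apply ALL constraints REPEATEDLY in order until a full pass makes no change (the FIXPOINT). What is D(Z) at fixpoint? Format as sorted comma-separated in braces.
Answer: {2,3,4}

Derivation:
pass 0 (initial): D(Z)={2,3,4,5,6,7}
pass 1: U {2,3,4,5,6,7}->{3,4,5}; X {2,3,5,6,7}->{5,6,7}; Z {2,3,4,5,6,7}->{2,3,4}
pass 2: no change
Fixpoint after 2 passes: D(Z) = {2,3,4}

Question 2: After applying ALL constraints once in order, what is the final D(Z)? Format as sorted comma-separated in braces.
Constraint 1 (Z < U) on D(Z)={2,3,4,5,6,7} D(U)={2,3,4,5,6,7}: Z {2,3,4,5,6,7}->{2,3,4,5,6}; U {2,3,4,5,6,7}->{3,4,5,6,7}
Constraint 2 (U < X) on D(U)={3,4,5,6,7} D(X)={2,3,5,6,7}: U {3,4,5,6,7}->{3,4,5,6}; X {2,3,5,6,7}->{5,6,7}
Constraint 3 (Z + U = X) on D(Z)={2,3,4,5,6} D(U)={3,4,5,6} D(X)={5,6,7}: Z {2,3,4,5,6}->{2,3,4}; U {3,4,5,6}->{3,4,5}
So after all 3 constraints: D(Z) = {2,3,4}

Answer: {2,3,4}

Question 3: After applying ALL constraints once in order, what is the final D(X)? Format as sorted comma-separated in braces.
Constraint 1 (Z < U) on D(Z)={2,3,4,5,6,7} D(U)={2,3,4,5,6,7}: Z {2,3,4,5,6,7}->{2,3,4,5,6}; U {2,3,4,5,6,7}->{3,4,5,6,7}
Constraint 2 (U < X) on D(U)={3,4,5,6,7} D(X)={2,3,5,6,7}: U {3,4,5,6,7}->{3,4,5,6}; X {2,3,5,6,7}->{5,6,7}
Constraint 3 (Z + U = X) on D(Z)={2,3,4,5,6} D(U)={3,4,5,6} D(X)={5,6,7}: Z {2,3,4,5,6}->{2,3,4}; U {3,4,5,6}->{3,4,5}
So after all 3 constraints: D(X) = {5,6,7}

Answer: {5,6,7}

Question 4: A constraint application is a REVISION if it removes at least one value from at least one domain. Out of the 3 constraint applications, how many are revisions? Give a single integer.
Answer: 3

Derivation:
Constraint 1 (Z < U) on D(Z)={2,3,4,5,6,7} D(U)={2,3,4,5,6,7}: Z {2,3,4,5,6,7}->{2,3,4,5,6}; U {2,3,4,5,6,7}->{3,4,5,6,7} => REVISION
Constraint 2 (U < X) on D(U)={3,4,5,6,7} D(X)={2,3,5,6,7}: U {3,4,5,6,7}->{3,4,5,6}; X {2,3,5,6,7}->{5,6,7} => REVISION
Constraint 3 (Z + U = X) on D(Z)={2,3,4,5,6} D(U)={3,4,5,6} D(X)={5,6,7}: Z {2,3,4,5,6}->{2,3,4}; U {3,4,5,6}->{3,4,5} => REVISION
Total revisions = 3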